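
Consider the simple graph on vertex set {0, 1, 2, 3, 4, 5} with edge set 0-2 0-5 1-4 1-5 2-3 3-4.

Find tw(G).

A width-2 tree decomposition is:
Bags: B1 = {2, 3, 4}  B2 = {1, 2, 4}  B3 = {1, 2, 5}  B4 = {0, 2, 5}
Tree: B1–B2, B2–B3, B3–B4
Every bag has size at most 3, so the width is 3 − 1 = 2 and tw(G) ≤ 2. Since 2–3–4–1–5–0–2 is a cycle in G, G is not acyclic. Forests are exactly the graphs of treewidth ≤ 1, so tw(G) ≥ 2. Combining the bounds, tw(G) = 2.

2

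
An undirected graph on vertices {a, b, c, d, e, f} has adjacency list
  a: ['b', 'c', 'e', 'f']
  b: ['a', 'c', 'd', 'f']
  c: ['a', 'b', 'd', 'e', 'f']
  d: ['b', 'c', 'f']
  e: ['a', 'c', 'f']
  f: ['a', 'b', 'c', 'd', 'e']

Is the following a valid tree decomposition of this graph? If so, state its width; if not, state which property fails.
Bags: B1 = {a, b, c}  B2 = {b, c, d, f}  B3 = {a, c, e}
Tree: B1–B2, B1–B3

No — edge (f,a) lies in no bag.

A tree decomposition must satisfy three properties: every vertex lies in some bag; for every edge, both endpoints lie together in some bag; and for every vertex, the bags containing it form a connected subtree. Here edge (f,a) lies in no bag, so the decomposition is invalid.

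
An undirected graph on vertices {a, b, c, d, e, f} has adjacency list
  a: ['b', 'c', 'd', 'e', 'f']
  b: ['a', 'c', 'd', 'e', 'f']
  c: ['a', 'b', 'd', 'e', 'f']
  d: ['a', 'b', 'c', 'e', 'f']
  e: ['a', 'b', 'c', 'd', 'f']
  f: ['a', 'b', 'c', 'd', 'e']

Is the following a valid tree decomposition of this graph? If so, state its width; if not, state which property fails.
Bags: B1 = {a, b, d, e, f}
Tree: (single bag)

No — vertex c appears in no bag.

A tree decomposition must satisfy three properties: every vertex lies in some bag; for every edge, both endpoints lie together in some bag; and for every vertex, the bags containing it form a connected subtree. Here vertex c appears in no bag, so the decomposition is invalid.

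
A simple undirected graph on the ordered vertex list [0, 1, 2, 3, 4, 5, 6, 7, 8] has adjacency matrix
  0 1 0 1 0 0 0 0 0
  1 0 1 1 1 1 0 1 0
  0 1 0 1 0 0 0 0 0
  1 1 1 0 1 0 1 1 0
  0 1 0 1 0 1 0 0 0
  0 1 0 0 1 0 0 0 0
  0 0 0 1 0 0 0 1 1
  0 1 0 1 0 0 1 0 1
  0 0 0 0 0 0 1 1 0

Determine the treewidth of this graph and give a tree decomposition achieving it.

Every bag has size at most 3, so the width is 3 − 1 = 2 and tw(G) ≤ 2. Conversely, {6, 7, 8} is a clique of size 3, and the vertices of any clique must share a bag in every tree decomposition; so some bag has ≥ 3 vertices and tw(G) ≥ 2. Combining the bounds, tw(G) = 2.

Treewidth 2.
One optimal decomposition is:
Bags: B1 = {6, 7, 8}  B2 = {3, 6, 7}  B3 = {1, 3, 7}  B4 = {1, 2, 3}  B5 = {1, 3, 4}  B6 = {0, 1, 3}  B7 = {1, 4, 5}
Tree: B1–B2, B2–B3, B3–B4, B4–B5, B5–B6, B5–B7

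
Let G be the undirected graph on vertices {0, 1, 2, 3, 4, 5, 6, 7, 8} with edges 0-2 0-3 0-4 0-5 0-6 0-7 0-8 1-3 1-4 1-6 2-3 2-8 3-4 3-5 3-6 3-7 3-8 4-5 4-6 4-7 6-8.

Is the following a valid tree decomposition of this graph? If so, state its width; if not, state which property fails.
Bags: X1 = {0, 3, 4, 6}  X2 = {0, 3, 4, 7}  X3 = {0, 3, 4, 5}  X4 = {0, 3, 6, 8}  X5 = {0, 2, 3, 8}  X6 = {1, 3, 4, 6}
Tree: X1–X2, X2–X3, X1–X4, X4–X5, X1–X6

Every vertex of G appears in some bag (union = {0, 1, 2, 3, 4, 5, 6, 7, 8}); every edge is covered by a bag; and for each vertex v the set of bags containing v is connected in the bag tree. The decomposition is therefore valid. The largest bag has 4 vertices, so the width is 3.

Yes; width 3.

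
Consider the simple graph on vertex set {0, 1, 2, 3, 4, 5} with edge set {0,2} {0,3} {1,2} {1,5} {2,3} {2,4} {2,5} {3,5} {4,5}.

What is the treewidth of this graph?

2

A width-2 tree decomposition is:
Bags: B1 = {0, 2, 3}  B2 = {2, 3, 5}  B3 = {2, 4, 5}  B4 = {1, 2, 5}
Tree: B1–B2, B2–B3, B2–B4
Every bag has size at most 3, so the width is 3 − 1 = 2 and tw(G) ≤ 2. Conversely, {0, 2, 3} is a clique of size 3, and the vertices of any clique must share a bag in every tree decomposition; so some bag has ≥ 3 vertices and tw(G) ≥ 2. Combining the bounds, tw(G) = 2.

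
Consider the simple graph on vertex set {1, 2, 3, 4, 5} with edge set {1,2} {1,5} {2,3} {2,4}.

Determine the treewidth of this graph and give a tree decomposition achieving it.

Treewidth 1.
One optimal decomposition is:
Bags: B1 = {1, 2}  B2 = {2, 3}  B3 = {1, 5}  B4 = {2, 4}
Tree: B1–B2, B1–B3, B2–B4

The largest bag has 2 vertices, giving width 1; this decomposition certifies tw(G) ≤ 1. G has an edge, so its treewidth is at least 1. Combining the bounds, tw(G) = 1.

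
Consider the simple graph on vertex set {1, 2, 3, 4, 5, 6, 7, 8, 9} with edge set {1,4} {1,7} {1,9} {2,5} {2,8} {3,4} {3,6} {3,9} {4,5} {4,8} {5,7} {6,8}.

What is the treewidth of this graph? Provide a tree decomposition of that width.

Treewidth 3.
Bags: B1 = {3, 6, 8, 9}  B2 = {3, 4, 8, 9}  B3 = {1, 4, 8, 9}  B4 = {1, 2, 4, 8}  B5 = {1, 2, 4, 5}  B6 = {1, 2, 5, 7}
Tree: B1–B2, B2–B3, B3–B4, B4–B5, B5–B6

The largest bag has 4 vertices, giving width 3; this decomposition certifies tw(G) ≤ 3. For the lower bound: the 4 vertex sets {3,6,9}, {8}, {4}, {1,2,5,7} are disjoint, each induces a connected subgraph, and every pair is joined by at least one edge of G. Contracting each set to a single vertex therefore yields K_{4} as a minor, and since treewidth is minor-monotone, tw(G) ≥ tw(K_{4}) = 3. Combining the bounds, tw(G) = 3.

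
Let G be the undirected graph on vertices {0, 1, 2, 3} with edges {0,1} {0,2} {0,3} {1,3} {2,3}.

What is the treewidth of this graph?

A width-2 tree decomposition is:
Bags: B1 = {0, 1, 3}  B2 = {0, 2, 3}
Tree: B1–B2
Every bag has size at most 3, so the width is 3 − 1 = 2 and tw(G) ≤ 2. Conversely, {0, 1, 3} is a clique of size 3, and the vertices of any clique must share a bag in every tree decomposition; so some bag has ≥ 3 vertices and tw(G) ≥ 2. The upper and lower bounds meet at 2, so that is the treewidth.

2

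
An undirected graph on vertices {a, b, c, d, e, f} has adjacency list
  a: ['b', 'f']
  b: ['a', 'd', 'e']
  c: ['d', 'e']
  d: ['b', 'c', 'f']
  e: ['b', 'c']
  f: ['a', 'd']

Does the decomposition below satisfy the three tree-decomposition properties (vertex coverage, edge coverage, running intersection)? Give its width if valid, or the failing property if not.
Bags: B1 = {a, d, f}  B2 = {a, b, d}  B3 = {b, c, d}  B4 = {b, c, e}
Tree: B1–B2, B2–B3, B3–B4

Yes; width 2.

Vertex coverage: the bags together contain {a, b, c, d, e, f}, the full vertex set. Edge coverage: each edge of G has both endpoints in at least one bag. Running intersection: for every vertex, the bags containing it form a connected subtree. All three properties hold, so this is a valid tree decomposition of width max|bag| − 1 = 2, and hence tw(G) ≤ 2.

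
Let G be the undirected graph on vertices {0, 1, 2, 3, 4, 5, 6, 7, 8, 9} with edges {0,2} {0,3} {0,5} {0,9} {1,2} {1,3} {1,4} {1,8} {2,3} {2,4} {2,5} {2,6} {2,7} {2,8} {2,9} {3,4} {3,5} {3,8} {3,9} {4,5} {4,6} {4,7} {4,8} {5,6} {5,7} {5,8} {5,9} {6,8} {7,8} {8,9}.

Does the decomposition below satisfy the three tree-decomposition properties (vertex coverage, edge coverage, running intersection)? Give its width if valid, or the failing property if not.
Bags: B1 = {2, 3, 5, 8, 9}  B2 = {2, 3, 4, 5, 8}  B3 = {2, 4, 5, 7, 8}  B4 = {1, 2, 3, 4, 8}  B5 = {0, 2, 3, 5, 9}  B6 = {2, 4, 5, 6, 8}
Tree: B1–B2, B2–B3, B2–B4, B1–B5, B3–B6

Yes; width 4.

Every vertex of G appears in some bag (union = {0, 1, 2, 3, 4, 5, 6, 7, 8, 9}); every edge is covered by a bag; and for each vertex v the set of bags containing v is connected in the bag tree. The decomposition is therefore valid. The largest bag has 5 vertices, so the width is 4.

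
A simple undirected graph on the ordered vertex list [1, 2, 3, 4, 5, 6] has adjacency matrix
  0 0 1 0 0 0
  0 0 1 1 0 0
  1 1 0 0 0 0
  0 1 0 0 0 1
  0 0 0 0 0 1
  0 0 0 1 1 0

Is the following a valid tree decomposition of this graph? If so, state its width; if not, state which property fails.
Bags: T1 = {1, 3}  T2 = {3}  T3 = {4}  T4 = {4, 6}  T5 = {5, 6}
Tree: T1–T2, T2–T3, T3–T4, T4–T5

A tree decomposition must satisfy three properties: every vertex lies in some bag; for every edge, both endpoints lie together in some bag; and for every vertex, the bags containing it form a connected subtree. Here vertex 2 appears in no bag, so the decomposition is invalid.

No — vertex 2 appears in no bag.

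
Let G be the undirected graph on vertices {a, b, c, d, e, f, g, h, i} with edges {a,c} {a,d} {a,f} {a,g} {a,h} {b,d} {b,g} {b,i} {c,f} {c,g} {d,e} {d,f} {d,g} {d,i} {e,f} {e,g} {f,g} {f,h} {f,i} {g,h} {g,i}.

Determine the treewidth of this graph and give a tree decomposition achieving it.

The largest bag has 4 vertices, giving width 3; this decomposition certifies tw(G) ≤ 3. For the lower bound, the 4 vertices {d, e, f, g} are pairwise adjacent, and any tree decomposition puts a clique entirely inside one bag — forcing width ≥ 3. Therefore the treewidth is 3.

Treewidth 3.
One such decomposition:
Bags: B1 = {a, f, g, h}  B2 = {a, d, f, g}  B3 = {d, e, f, g}  B4 = {d, f, g, i}  B5 = {b, d, g, i}  B6 = {a, c, f, g}
Tree: B1–B2, B2–B3, B2–B4, B4–B5, B1–B6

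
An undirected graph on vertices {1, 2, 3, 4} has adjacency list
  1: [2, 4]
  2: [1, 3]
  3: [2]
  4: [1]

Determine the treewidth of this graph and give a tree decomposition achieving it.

Treewidth 1.
One such decomposition:
Bags: B1 = {1, 4}  B2 = {1, 2}  B3 = {2, 3}
Tree: B1–B2, B2–B3

Every bag has size at most 2, so the width is 2 − 1 = 1 and tw(G) ≤ 1. G has an edge, so its treewidth is at least 1. Hence tw(G) = 1 exactly.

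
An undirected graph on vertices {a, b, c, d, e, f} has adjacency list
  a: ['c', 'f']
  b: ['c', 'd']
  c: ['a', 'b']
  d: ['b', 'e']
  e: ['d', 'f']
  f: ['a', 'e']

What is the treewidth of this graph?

A width-2 tree decomposition is:
Bags: B1 = {a, e, f}  B2 = {a, c, e}  B3 = {b, c, e}  B4 = {b, d, e}
Tree: B1–B2, B2–B3, B3–B4
The largest bag has 3 vertices, giving width 2; this decomposition certifies tw(G) ≤ 2. The edges e–f–a–c–b–d–e form a cycle, so G is not a tree and its treewidth is at least 2. Combining the bounds, tw(G) = 2.

2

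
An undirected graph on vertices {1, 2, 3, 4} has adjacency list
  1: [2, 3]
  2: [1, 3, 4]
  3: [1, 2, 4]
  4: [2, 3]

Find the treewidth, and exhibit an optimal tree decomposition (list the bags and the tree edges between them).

The largest bag has 3 vertices, giving width 2; this decomposition certifies tw(G) ≤ 2. On the other hand G contains the 3-clique {1, 2, 3}. A clique must lie in a single bag of any decomposition, so no decomposition can have width below 2. The upper and lower bounds meet at 2, so that is the treewidth.

Treewidth 2.
Bags: B1 = {2, 3, 4}  B2 = {1, 2, 3}
Tree: B1–B2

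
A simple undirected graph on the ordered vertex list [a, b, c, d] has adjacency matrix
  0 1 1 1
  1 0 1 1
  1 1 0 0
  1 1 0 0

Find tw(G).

2

A width-2 tree decomposition is:
Bags: B1 = {a, b, c}  B2 = {a, b, d}
Tree: B1–B2
Each bag holds 3 vertices, so the decomposition has width 2, which upper-bounds the treewidth. For the lower bound, the 3 vertices {a, b, d} are pairwise adjacent, and any tree decomposition puts a clique entirely inside one bag — forcing width ≥ 2. The upper and lower bounds meet at 2, so that is the treewidth.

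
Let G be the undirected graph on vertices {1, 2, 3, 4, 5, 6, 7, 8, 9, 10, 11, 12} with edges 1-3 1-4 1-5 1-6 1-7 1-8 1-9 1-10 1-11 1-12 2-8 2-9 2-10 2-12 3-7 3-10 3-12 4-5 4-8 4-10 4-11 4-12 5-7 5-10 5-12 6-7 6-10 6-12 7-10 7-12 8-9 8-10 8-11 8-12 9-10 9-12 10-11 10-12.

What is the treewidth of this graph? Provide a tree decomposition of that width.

The largest bag has 5 vertices, giving width 4; this decomposition certifies tw(G) ≤ 4. On the other hand G contains the 5-clique {1, 4, 8, 10, 11}. A clique must lie in a single bag of any decomposition, so no decomposition can have width below 4. Therefore the treewidth is 4.

Treewidth 4.
Bags: B1 = {1, 5, 7, 10, 12}  B2 = {1, 4, 5, 10, 12}  B3 = {1, 4, 8, 10, 12}  B4 = {1, 6, 7, 10, 12}  B5 = {1, 8, 9, 10, 12}  B6 = {1, 4, 8, 10, 11}  B7 = {2, 8, 9, 10, 12}  B8 = {1, 3, 7, 10, 12}
Tree: B1–B2, B2–B3, B1–B4, B3–B5, B3–B6, B5–B7, B1–B8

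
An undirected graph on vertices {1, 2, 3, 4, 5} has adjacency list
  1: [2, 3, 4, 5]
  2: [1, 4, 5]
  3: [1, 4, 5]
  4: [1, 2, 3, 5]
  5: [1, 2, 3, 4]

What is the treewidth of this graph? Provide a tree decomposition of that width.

Every bag has size at most 4, so the width is 4 − 1 = 3 and tw(G) ≤ 3. Conversely, {1, 2, 4, 5} is a clique of size 4, and the vertices of any clique must share a bag in every tree decomposition; so some bag has ≥ 4 vertices and tw(G) ≥ 3. The upper and lower bounds meet at 3, so that is the treewidth.

Treewidth 3.
One such decomposition:
Bags: B1 = {1, 2, 4, 5}  B2 = {1, 3, 4, 5}
Tree: B1–B2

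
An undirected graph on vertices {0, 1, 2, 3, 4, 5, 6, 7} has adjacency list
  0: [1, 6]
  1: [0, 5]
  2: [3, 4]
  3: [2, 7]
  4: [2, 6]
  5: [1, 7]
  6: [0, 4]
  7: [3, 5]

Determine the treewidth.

2

A width-2 tree decomposition is:
Bags: B1 = {2, 3, 4}  B2 = {3, 4, 7}  B3 = {4, 5, 7}  B4 = {1, 4, 5}  B5 = {0, 1, 4}  B6 = {0, 4, 6}
Tree: B1–B2, B2–B3, B3–B4, B4–B5, B5–B6
The largest bag has 3 vertices, giving width 2; this decomposition certifies tw(G) ≤ 2. Since 4–2–3–7–5–1–0–6–4 is a cycle in G, G is not acyclic. Forests are exactly the graphs of treewidth ≤ 1, so tw(G) ≥ 2. Therefore the treewidth is 2.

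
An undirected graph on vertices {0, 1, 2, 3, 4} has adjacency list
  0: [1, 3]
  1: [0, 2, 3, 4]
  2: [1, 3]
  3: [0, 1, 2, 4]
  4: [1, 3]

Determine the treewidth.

A width-2 tree decomposition is:
Bags: B1 = {0, 1, 3}  B2 = {1, 2, 3}  B3 = {1, 3, 4}
Tree: B1–B2, B2–B3
The largest bag has 3 vertices, giving width 2; this decomposition certifies tw(G) ≤ 2. Conversely, {0, 1, 3} is a clique of size 3, and the vertices of any clique must share a bag in every tree decomposition; so some bag has ≥ 3 vertices and tw(G) ≥ 2. Hence tw(G) = 2 exactly.

2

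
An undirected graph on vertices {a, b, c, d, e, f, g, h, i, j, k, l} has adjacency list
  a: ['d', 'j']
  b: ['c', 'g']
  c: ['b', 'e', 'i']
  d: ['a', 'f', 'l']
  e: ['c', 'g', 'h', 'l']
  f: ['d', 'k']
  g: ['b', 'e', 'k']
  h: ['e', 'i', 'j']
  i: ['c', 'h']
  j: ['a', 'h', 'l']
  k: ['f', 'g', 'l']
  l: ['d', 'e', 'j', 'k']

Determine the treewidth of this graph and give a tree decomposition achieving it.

Every bag has size at most 4, so the width is 4 − 1 = 3 and tw(G) ≤ 3. For the lower bound: the 4 vertex sets {a,d,f}, {j}, {l}, {e,g,h,k} are disjoint, each induces a connected subgraph, and every pair is joined by at least one edge of G. Contracting each set to a single vertex therefore yields K_{4} as a minor, and since treewidth is minor-monotone, tw(G) ≥ tw(K_{4}) = 3. Combining the bounds, tw(G) = 3.

Treewidth 3.
One such decomposition:
Bags: B1 = {a, d, f, j}  B2 = {d, f, j, l}  B3 = {f, j, k, l}  B4 = {h, j, k, l}  B5 = {e, h, k, l}  B6 = {e, g, h, k}  B7 = {e, g, h, i}  B8 = {c, e, g, i}  B9 = {b, c, g, i}
Tree: B1–B2, B2–B3, B3–B4, B4–B5, B5–B6, B6–B7, B7–B8, B8–B9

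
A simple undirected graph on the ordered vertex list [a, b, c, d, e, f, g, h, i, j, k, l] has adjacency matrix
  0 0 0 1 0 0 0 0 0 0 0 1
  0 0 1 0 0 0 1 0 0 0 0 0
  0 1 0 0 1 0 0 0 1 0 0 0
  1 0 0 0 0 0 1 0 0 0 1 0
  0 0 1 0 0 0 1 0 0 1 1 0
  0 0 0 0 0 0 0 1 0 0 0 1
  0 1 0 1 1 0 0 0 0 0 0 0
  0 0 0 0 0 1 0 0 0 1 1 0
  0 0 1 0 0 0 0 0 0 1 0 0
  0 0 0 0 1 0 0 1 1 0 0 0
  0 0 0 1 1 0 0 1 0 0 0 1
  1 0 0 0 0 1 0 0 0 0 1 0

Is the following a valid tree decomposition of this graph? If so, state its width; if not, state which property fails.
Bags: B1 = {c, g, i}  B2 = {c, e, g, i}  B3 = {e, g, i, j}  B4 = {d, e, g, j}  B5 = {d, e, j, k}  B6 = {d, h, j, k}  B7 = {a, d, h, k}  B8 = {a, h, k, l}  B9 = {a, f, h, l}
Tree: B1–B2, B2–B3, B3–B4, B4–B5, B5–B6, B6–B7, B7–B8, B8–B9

No — vertex b appears in no bag.

A tree decomposition must satisfy three properties: every vertex lies in some bag; for every edge, both endpoints lie together in some bag; and for every vertex, the bags containing it form a connected subtree. Here vertex b appears in no bag, so the decomposition is invalid.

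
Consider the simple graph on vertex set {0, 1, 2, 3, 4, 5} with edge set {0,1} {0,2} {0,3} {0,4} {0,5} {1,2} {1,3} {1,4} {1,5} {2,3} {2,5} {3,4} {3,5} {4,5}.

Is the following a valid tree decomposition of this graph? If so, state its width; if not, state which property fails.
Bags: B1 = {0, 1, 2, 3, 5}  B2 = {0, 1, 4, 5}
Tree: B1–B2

No — edge (3,4) lies in no bag.

A tree decomposition must satisfy three properties: every vertex lies in some bag; for every edge, both endpoints lie together in some bag; and for every vertex, the bags containing it form a connected subtree. Here edge (3,4) lies in no bag, so the decomposition is invalid.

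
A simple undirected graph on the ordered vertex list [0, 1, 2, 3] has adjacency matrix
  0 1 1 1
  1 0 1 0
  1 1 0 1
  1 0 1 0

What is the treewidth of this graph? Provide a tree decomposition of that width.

Each bag holds 3 vertices, so the decomposition has width 2, which upper-bounds the treewidth. On the other hand G contains the 3-clique {0, 1, 2}. A clique must lie in a single bag of any decomposition, so no decomposition can have width below 2. Combining the bounds, tw(G) = 2.

Treewidth 2.
One optimal decomposition is:
Bags: B1 = {0, 1, 2}  B2 = {0, 2, 3}
Tree: B1–B2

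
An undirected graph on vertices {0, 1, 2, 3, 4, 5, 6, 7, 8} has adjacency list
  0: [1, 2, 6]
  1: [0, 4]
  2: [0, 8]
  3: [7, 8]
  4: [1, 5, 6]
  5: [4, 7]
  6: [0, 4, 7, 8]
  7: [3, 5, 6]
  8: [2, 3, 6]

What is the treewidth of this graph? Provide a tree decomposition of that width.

Every bag has size at most 4, so the width is 4 − 1 = 3 and tw(G) ≤ 3. For the lower bound: the 4 vertex sets {3,5,7}, {4}, {6}, {0,1,2,8} are disjoint, each induces a connected subgraph, and every pair is joined by at least one edge of G. Contracting each set to a single vertex therefore yields K_{4} as a minor, and since treewidth is minor-monotone, tw(G) ≥ tw(K_{4}) = 3. Therefore the treewidth is 3.

Treewidth 3.
Bags: B1 = {3, 4, 5, 7}  B2 = {3, 4, 6, 7}  B3 = {3, 4, 6, 8}  B4 = {1, 4, 6, 8}  B5 = {0, 1, 6, 8}  B6 = {0, 1, 2, 8}
Tree: B1–B2, B2–B3, B3–B4, B4–B5, B5–B6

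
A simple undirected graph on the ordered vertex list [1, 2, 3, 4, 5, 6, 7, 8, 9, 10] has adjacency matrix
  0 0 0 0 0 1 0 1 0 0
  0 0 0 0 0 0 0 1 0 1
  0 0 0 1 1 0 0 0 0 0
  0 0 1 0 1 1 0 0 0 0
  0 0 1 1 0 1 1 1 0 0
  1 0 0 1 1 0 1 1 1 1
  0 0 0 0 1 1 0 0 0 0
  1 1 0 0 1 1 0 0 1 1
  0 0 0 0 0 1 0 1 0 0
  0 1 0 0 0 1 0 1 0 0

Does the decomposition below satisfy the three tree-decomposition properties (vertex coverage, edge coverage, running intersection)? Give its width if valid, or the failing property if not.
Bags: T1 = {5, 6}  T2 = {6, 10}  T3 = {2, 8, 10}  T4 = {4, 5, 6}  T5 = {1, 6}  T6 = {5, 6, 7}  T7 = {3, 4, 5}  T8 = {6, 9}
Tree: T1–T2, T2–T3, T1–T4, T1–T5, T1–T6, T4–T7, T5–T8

No — edge (8,6) lies in no bag.

A tree decomposition must satisfy three properties: every vertex lies in some bag; for every edge, both endpoints lie together in some bag; and for every vertex, the bags containing it form a connected subtree. Here edge (8,6) lies in no bag, so the decomposition is invalid.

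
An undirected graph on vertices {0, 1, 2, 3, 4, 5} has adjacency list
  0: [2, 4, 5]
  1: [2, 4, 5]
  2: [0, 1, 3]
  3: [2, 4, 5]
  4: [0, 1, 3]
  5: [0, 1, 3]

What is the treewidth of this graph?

3

A width-3 tree decomposition is:
Bags: B1 = {0, 1, 2, 3}  B2 = {0, 1, 3, 5}  B3 = {0, 1, 3, 4}
Tree: B1–B2, B2–B3
The largest bag has 4 vertices, giving width 3; this decomposition certifies tw(G) ≤ 3. For the lower bound: the 4 vertex sets {0,2}, {3,5}, {1}, {4} are disjoint, each induces a connected subgraph, and every pair is joined by at least one edge of G. Contracting each set to a single vertex therefore yields K_{4} as a minor, and since treewidth is minor-monotone, tw(G) ≥ tw(K_{4}) = 3. Combining the bounds, tw(G) = 3.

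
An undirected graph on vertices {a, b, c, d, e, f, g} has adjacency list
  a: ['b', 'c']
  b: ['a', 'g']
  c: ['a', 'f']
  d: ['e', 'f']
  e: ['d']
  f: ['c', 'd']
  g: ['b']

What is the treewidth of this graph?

A width-1 tree decomposition is:
Bags: B1 = {b, g}  B2 = {a, b}  B3 = {a, c}  B4 = {c, f}  B5 = {d, f}  B6 = {d, e}
Tree: B1–B2, B2–B3, B3–B4, B4–B5, B5–B6
Each bag holds 2 vertices, so the decomposition has width 1, which upper-bounds the treewidth. G has an edge, so its treewidth is at least 1. Hence tw(G) = 1 exactly.

1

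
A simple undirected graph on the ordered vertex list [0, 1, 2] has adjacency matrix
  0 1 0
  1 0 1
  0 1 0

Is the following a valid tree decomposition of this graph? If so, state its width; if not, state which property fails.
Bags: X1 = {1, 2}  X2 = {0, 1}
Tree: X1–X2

Every vertex of G appears in some bag (union = {0, 1, 2}); every edge is covered by a bag; and for each vertex v the set of bags containing v is connected in the bag tree. The decomposition is therefore valid. The largest bag has 2 vertices, so the width is 1.

Yes; width 1.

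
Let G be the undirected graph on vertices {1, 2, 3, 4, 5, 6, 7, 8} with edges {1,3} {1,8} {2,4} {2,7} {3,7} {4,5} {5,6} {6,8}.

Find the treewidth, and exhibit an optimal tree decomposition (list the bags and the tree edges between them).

Each bag holds 3 vertices, so the decomposition has width 2, which upper-bounds the treewidth. For the lower bound, G contains the cycle 7–3–1–8–6–5–4–2–7, so G is not a forest; only forests have treewidth ≤ 1, hence tw(G) ≥ 2. Combining the bounds, tw(G) = 2.

Treewidth 2.
Bags: B1 = {1, 3, 7}  B2 = {1, 7, 8}  B3 = {6, 7, 8}  B4 = {5, 6, 7}  B5 = {4, 5, 7}  B6 = {2, 4, 7}
Tree: B1–B2, B2–B3, B3–B4, B4–B5, B5–B6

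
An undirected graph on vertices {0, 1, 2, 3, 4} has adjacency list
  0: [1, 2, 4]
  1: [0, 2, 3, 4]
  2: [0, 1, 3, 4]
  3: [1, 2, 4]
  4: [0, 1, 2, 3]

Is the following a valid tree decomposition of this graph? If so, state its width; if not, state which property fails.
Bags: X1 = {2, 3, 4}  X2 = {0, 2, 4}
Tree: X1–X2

A tree decomposition must satisfy three properties: every vertex lies in some bag; for every edge, both endpoints lie together in some bag; and for every vertex, the bags containing it form a connected subtree. Here vertex 1 appears in no bag, so the decomposition is invalid.

No — vertex 1 appears in no bag.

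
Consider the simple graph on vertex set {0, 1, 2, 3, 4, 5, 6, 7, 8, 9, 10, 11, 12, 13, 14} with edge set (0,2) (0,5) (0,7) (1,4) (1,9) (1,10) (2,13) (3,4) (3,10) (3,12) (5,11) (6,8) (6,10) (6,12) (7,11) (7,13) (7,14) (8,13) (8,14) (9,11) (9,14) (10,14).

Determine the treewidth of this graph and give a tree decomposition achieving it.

Treewidth 3.
One such decomposition:
Bags: B1 = {3, 4, 6, 12}  B2 = {3, 4, 6, 10}  B3 = {1, 4, 6, 10}  B4 = {1, 6, 8, 10}  B5 = {1, 8, 10, 14}  B6 = {1, 8, 9, 14}  B7 = {8, 9, 13, 14}  B8 = {7, 9, 13, 14}  B9 = {7, 9, 11, 13}  B10 = {2, 7, 11, 13}  B11 = {0, 2, 7, 11}  B12 = {0, 2, 5, 11}
Tree: B1–B2, B2–B3, B3–B4, B4–B5, B5–B6, B6–B7, B7–B8, B8–B9, B9–B10, B10–B11, B11–B12

Every bag has size at most 4, so the width is 4 − 1 = 3 and tw(G) ≤ 3. For the lower bound: the 4 vertex sets {3,4,12}, {6}, {10}, {1,8,9,14} are disjoint, each induces a connected subgraph, and every pair is joined by at least one edge of G. Contracting each set to a single vertex therefore yields K_{4} as a minor, and since treewidth is minor-monotone, tw(G) ≥ tw(K_{4}) = 3. Therefore the treewidth is 3.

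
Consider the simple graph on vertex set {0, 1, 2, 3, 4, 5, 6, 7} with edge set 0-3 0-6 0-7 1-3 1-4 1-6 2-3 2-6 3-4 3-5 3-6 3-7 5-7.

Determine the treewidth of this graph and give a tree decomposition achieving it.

Treewidth 2.
Bags: B1 = {1, 3, 6}  B2 = {2, 3, 6}  B3 = {1, 3, 4}  B4 = {0, 3, 6}  B5 = {0, 3, 7}  B6 = {3, 5, 7}
Tree: B1–B2, B1–B3, B2–B4, B4–B5, B5–B6

Every bag has size at most 3, so the width is 3 − 1 = 2 and tw(G) ≤ 2. For the lower bound, the 3 vertices {1, 3, 4} are pairwise adjacent, and any tree decomposition puts a clique entirely inside one bag — forcing width ≥ 2. Combining the bounds, tw(G) = 2.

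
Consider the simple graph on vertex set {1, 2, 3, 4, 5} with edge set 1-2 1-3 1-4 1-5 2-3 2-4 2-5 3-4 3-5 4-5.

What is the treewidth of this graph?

4

A width-4 tree decomposition is:
Bags: B1 = {1, 2, 3, 4, 5}
Tree: (single bag)
A single bag containing all 5 vertices is trivially a valid decomposition of width 4. Conversely, {1, 2, 3, 4, 5} is a clique of size 5, and the vertices of any clique must share a bag in every tree decomposition; so some bag has ≥ 5 vertices and tw(G) ≥ 4. Combining the bounds, tw(G) = 4.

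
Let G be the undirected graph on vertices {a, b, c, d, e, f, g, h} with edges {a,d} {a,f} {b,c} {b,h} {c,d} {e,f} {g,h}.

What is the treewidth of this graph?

1

A width-1 tree decomposition is:
Bags: B1 = {e, f}  B2 = {a, f}  B3 = {a, d}  B4 = {c, d}  B5 = {b, c}  B6 = {b, h}  B7 = {g, h}
Tree: B1–B2, B2–B3, B3–B4, B4–B5, B5–B6, B6–B7
Each bag holds 2 vertices, so the decomposition has width 1, which upper-bounds the treewidth. Any graph with an edge has treewidth ≥ 1, and G has the edge e–f. Combining the bounds, tw(G) = 1.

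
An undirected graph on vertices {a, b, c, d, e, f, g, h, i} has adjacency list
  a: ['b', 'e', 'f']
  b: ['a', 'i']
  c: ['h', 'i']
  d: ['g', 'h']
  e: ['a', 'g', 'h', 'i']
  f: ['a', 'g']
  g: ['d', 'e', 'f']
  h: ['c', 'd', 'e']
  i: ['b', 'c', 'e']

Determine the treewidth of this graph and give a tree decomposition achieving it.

The largest bag has 4 vertices, giving width 3; this decomposition certifies tw(G) ≤ 3. For the lower bound: the 4 vertex sets {a,b,f}, {g}, {e}, {c,d,h,i} are disjoint, each induces a connected subgraph, and every pair is joined by at least one edge of G. Contracting each set to a single vertex therefore yields K_{4} as a minor, and since treewidth is minor-monotone, tw(G) ≥ tw(K_{4}) = 3. Hence tw(G) = 3 exactly.

Treewidth 3.
One such decomposition:
Bags: B1 = {a, b, f, g}  B2 = {a, b, e, g}  B3 = {b, e, g, i}  B4 = {d, e, g, i}  B5 = {d, e, h, i}  B6 = {c, d, h, i}
Tree: B1–B2, B2–B3, B3–B4, B4–B5, B5–B6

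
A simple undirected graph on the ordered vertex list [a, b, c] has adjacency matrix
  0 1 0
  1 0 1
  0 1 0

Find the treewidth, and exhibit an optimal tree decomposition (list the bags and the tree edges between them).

The largest bag has 2 vertices, giving width 1; this decomposition certifies tw(G) ≤ 1. G has an edge, so its treewidth is at least 1. Combining the bounds, tw(G) = 1.

Treewidth 1.
Bags: B1 = {b, c}  B2 = {a, b}
Tree: B1–B2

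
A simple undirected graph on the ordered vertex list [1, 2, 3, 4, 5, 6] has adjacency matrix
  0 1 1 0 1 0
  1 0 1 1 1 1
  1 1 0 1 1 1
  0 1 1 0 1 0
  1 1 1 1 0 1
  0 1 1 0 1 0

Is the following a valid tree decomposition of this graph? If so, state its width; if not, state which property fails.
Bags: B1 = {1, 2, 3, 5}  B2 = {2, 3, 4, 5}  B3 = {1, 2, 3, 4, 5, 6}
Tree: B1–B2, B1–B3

A tree decomposition must satisfy three properties: every vertex lies in some bag; for every edge, both endpoints lie together in some bag; and for every vertex, the bags containing it form a connected subtree. Here bags containing vertex 4 are not connected in the tree, so the decomposition is invalid.

No — bags containing vertex 4 are not connected in the tree.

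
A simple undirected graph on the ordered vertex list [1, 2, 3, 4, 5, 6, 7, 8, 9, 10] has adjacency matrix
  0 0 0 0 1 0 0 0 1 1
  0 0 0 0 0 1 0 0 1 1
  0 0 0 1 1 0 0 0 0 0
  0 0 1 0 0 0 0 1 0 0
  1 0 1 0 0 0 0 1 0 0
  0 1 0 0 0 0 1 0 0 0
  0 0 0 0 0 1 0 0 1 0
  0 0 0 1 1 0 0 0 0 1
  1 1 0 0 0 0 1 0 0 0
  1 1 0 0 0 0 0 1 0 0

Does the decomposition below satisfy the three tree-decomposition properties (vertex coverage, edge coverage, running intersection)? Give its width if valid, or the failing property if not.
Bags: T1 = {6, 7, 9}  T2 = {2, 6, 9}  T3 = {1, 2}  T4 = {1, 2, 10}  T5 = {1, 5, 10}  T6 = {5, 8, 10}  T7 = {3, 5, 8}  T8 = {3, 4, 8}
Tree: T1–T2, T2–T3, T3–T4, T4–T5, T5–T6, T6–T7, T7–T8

A tree decomposition must satisfy three properties: every vertex lies in some bag; for every edge, both endpoints lie together in some bag; and for every vertex, the bags containing it form a connected subtree. Here edge (9,1) lies in no bag, so the decomposition is invalid.

No — edge (9,1) lies in no bag.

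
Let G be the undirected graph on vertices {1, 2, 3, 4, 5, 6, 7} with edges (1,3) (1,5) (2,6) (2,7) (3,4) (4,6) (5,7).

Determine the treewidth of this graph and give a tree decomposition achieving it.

The largest bag has 3 vertices, giving width 2; this decomposition certifies tw(G) ≤ 2. For the lower bound, G contains the cycle 7–2–6–4–3–1–5–7, so G is not a forest; only forests have treewidth ≤ 1, hence tw(G) ≥ 2. Combining the bounds, tw(G) = 2.

Treewidth 2.
Bags: B1 = {2, 6, 7}  B2 = {4, 6, 7}  B3 = {3, 4, 7}  B4 = {1, 3, 7}  B5 = {1, 5, 7}
Tree: B1–B2, B2–B3, B3–B4, B4–B5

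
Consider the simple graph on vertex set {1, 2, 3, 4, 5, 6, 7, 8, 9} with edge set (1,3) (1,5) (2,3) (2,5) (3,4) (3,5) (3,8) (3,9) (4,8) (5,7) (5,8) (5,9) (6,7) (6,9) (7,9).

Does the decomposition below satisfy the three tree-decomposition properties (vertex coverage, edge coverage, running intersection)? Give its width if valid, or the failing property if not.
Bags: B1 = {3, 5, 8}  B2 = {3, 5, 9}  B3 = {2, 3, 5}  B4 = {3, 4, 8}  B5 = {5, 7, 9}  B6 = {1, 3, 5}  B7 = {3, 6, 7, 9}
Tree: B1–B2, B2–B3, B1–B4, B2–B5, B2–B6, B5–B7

A tree decomposition must satisfy three properties: every vertex lies in some bag; for every edge, both endpoints lie together in some bag; and for every vertex, the bags containing it form a connected subtree. Here bags containing vertex 3 are not connected in the tree, so the decomposition is invalid.

No — bags containing vertex 3 are not connected in the tree.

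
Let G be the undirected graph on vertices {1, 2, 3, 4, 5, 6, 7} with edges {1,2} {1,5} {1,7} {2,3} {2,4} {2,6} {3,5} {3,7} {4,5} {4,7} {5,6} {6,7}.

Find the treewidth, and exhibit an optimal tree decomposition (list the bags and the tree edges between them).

The largest bag has 4 vertices, giving width 3; this decomposition certifies tw(G) ≤ 3. For the lower bound: the 4 vertex sets {6,7}, {1,5}, {2}, {4} are disjoint, each induces a connected subgraph, and every pair is joined by at least one edge of G. Contracting each set to a single vertex therefore yields K_{4} as a minor, and since treewidth is minor-monotone, tw(G) ≥ tw(K_{4}) = 3. The upper and lower bounds meet at 3, so that is the treewidth.

Treewidth 3.
One optimal decomposition is:
Bags: B1 = {2, 5, 6, 7}  B2 = {1, 2, 5, 7}  B3 = {2, 4, 5, 7}  B4 = {2, 3, 5, 7}
Tree: B1–B2, B2–B3, B3–B4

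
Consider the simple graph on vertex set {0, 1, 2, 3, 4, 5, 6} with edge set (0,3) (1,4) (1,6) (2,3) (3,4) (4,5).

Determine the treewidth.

1

A width-1 tree decomposition is:
Bags: B1 = {0, 3}  B2 = {2, 3}  B3 = {3, 4}  B4 = {1, 4}  B5 = {1, 6}  B6 = {4, 5}
Tree: B1–B2, B2–B3, B3–B4, B4–B5, B4–B6
Every bag has size at most 2, so the width is 2 − 1 = 1 and tw(G) ≤ 1. Any graph with an edge has treewidth ≥ 1, and G has the edge 3–0. The upper and lower bounds meet at 1, so that is the treewidth.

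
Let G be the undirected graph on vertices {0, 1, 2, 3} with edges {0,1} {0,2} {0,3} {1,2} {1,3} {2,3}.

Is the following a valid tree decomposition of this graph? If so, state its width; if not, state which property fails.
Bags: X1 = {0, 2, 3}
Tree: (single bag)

No — vertex 1 appears in no bag.

A tree decomposition must satisfy three properties: every vertex lies in some bag; for every edge, both endpoints lie together in some bag; and for every vertex, the bags containing it form a connected subtree. Here vertex 1 appears in no bag, so the decomposition is invalid.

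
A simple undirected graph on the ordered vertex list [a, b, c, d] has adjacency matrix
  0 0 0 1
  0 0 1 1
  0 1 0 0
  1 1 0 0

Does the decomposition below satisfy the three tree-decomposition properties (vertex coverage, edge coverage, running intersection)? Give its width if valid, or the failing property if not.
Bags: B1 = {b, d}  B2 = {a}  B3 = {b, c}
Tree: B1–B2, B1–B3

A tree decomposition must satisfy three properties: every vertex lies in some bag; for every edge, both endpoints lie together in some bag; and for every vertex, the bags containing it form a connected subtree. Here edge (d,a) lies in no bag, so the decomposition is invalid.

No — edge (d,a) lies in no bag.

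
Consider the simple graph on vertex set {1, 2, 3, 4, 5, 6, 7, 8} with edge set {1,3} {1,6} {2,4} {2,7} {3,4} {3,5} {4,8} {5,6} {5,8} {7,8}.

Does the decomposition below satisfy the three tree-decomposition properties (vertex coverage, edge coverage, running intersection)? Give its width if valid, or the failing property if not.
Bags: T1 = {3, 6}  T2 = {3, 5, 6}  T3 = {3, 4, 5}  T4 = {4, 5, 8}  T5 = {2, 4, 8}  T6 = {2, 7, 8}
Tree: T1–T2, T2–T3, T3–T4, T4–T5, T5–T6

No — vertex 1 appears in no bag.

A tree decomposition must satisfy three properties: every vertex lies in some bag; for every edge, both endpoints lie together in some bag; and for every vertex, the bags containing it form a connected subtree. Here vertex 1 appears in no bag, so the decomposition is invalid.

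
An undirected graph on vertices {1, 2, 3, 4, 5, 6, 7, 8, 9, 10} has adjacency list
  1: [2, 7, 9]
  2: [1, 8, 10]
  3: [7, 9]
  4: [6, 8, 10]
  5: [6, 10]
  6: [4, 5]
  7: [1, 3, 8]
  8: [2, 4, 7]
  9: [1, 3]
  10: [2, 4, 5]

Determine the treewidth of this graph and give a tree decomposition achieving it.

Treewidth 2.
One optimal decomposition is:
Bags: B1 = {1, 3, 9}  B2 = {1, 3, 7}  B3 = {1, 2, 7}  B4 = {2, 7, 8}  B5 = {2, 8, 10}  B6 = {4, 8, 10}  B7 = {4, 5, 10}  B8 = {4, 5, 6}
Tree: B1–B2, B2–B3, B3–B4, B4–B5, B5–B6, B6–B7, B7–B8

Each bag holds 3 vertices, so the decomposition has width 2, which upper-bounds the treewidth. Since 9–3–7–1–9 is a cycle in G, G is not acyclic. Forests are exactly the graphs of treewidth ≤ 1, so tw(G) ≥ 2. Hence tw(G) = 2 exactly.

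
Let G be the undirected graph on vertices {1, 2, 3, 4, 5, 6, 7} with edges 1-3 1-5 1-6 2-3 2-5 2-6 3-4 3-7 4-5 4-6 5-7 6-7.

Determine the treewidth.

A width-3 tree decomposition is:
Bags: B1 = {2, 3, 5, 6}  B2 = {3, 4, 5, 6}  B3 = {1, 3, 5, 6}  B4 = {3, 5, 6, 7}
Tree: B1–B2, B2–B3, B3–B4
Every bag has size at most 4, so the width is 4 − 1 = 3 and tw(G) ≤ 3. For the lower bound: the 4 vertex sets {2,3}, {4,6}, {5}, {1} are disjoint, each induces a connected subgraph, and every pair is joined by at least one edge of G. Contracting each set to a single vertex therefore yields K_{4} as a minor, and since treewidth is minor-monotone, tw(G) ≥ tw(K_{4}) = 3. Combining the bounds, tw(G) = 3.

3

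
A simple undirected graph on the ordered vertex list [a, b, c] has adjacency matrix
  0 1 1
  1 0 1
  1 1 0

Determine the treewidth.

2

A width-2 tree decomposition is:
Bags: B1 = {a, b, c}
Tree: (single bag)
A single bag containing all 3 vertices is trivially a valid decomposition of width 2. For the lower bound, the 3 vertices {a, b, c} are pairwise adjacent, and any tree decomposition puts a clique entirely inside one bag — forcing width ≥ 2. Hence tw(G) = 2 exactly.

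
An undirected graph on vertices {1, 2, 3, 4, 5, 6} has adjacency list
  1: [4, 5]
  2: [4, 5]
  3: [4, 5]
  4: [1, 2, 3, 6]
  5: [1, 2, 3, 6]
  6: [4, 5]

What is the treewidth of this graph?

A width-2 tree decomposition is:
Bags: B1 = {1, 4, 5}  B2 = {3, 4, 5}  B3 = {4, 5, 6}  B4 = {2, 4, 5}
Tree: B1–B2, B2–B3, B3–B4
Each bag holds 3 vertices, so the decomposition has width 2, which upper-bounds the treewidth. The edges 1–4–3–5–1 form a cycle, so G is not a tree and its treewidth is at least 2. The upper and lower bounds meet at 2, so that is the treewidth.

2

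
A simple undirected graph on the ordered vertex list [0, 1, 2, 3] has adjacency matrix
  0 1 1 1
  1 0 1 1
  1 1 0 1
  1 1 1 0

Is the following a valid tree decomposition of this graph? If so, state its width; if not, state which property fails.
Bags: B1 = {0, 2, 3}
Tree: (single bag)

No — vertex 1 appears in no bag.

A tree decomposition must satisfy three properties: every vertex lies in some bag; for every edge, both endpoints lie together in some bag; and for every vertex, the bags containing it form a connected subtree. Here vertex 1 appears in no bag, so the decomposition is invalid.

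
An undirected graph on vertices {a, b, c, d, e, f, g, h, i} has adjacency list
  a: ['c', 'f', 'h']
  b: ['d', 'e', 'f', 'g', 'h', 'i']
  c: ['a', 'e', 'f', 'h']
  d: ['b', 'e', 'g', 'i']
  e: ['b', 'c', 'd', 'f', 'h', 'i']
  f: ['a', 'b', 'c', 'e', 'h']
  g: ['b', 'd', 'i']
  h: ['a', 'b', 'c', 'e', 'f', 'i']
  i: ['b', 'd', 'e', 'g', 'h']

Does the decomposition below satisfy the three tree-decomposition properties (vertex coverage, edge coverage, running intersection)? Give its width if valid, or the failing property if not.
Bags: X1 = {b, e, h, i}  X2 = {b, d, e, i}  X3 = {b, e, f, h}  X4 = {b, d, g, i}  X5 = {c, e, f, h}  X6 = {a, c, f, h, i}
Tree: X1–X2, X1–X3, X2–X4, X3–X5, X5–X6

No — bags containing vertex i are not connected in the tree.

A tree decomposition must satisfy three properties: every vertex lies in some bag; for every edge, both endpoints lie together in some bag; and for every vertex, the bags containing it form a connected subtree. Here bags containing vertex i are not connected in the tree, so the decomposition is invalid.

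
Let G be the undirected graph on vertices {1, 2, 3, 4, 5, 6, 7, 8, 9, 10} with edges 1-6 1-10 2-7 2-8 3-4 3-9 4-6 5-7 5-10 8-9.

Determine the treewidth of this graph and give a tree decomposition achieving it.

Treewidth 2.
One such decomposition:
Bags: B1 = {3, 4, 9}  B2 = {4, 8, 9}  B3 = {2, 4, 8}  B4 = {2, 4, 7}  B5 = {4, 5, 7}  B6 = {4, 5, 10}  B7 = {1, 4, 10}  B8 = {1, 4, 6}
Tree: B1–B2, B2–B3, B3–B4, B4–B5, B5–B6, B6–B7, B7–B8

The largest bag has 3 vertices, giving width 2; this decomposition certifies tw(G) ≤ 2. For the lower bound, G contains the cycle 4–3–9–8–2–7–5–10–1–6–4, so G is not a forest; only forests have treewidth ≤ 1, hence tw(G) ≥ 2. The upper and lower bounds meet at 2, so that is the treewidth.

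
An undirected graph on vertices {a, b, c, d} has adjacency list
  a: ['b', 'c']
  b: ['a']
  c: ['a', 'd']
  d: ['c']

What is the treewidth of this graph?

A width-1 tree decomposition is:
Bags: B1 = {a, b}  B2 = {a, c}  B3 = {c, d}
Tree: B1–B2, B2–B3
Each bag holds 2 vertices, so the decomposition has width 1, which upper-bounds the treewidth. G has an edge, so its treewidth is at least 1. Hence tw(G) = 1 exactly.

1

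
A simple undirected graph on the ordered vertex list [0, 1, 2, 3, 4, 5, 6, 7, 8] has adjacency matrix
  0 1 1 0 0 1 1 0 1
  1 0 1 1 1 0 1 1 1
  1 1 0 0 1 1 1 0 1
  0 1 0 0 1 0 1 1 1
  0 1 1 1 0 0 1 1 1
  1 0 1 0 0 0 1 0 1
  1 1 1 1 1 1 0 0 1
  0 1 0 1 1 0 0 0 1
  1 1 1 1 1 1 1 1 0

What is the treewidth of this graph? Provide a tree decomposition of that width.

Each bag holds 5 vertices, so the decomposition has width 4, which upper-bounds the treewidth. Conversely, {0, 1, 2, 6, 8} is a clique of size 5, and the vertices of any clique must share a bag in every tree decomposition; so some bag has ≥ 5 vertices and tw(G) ≥ 4. The upper and lower bounds meet at 4, so that is the treewidth.

Treewidth 4.
One such decomposition:
Bags: B1 = {0, 1, 2, 6, 8}  B2 = {1, 2, 4, 6, 8}  B3 = {1, 3, 4, 6, 8}  B4 = {1, 3, 4, 7, 8}  B5 = {0, 2, 5, 6, 8}
Tree: B1–B2, B2–B3, B3–B4, B1–B5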